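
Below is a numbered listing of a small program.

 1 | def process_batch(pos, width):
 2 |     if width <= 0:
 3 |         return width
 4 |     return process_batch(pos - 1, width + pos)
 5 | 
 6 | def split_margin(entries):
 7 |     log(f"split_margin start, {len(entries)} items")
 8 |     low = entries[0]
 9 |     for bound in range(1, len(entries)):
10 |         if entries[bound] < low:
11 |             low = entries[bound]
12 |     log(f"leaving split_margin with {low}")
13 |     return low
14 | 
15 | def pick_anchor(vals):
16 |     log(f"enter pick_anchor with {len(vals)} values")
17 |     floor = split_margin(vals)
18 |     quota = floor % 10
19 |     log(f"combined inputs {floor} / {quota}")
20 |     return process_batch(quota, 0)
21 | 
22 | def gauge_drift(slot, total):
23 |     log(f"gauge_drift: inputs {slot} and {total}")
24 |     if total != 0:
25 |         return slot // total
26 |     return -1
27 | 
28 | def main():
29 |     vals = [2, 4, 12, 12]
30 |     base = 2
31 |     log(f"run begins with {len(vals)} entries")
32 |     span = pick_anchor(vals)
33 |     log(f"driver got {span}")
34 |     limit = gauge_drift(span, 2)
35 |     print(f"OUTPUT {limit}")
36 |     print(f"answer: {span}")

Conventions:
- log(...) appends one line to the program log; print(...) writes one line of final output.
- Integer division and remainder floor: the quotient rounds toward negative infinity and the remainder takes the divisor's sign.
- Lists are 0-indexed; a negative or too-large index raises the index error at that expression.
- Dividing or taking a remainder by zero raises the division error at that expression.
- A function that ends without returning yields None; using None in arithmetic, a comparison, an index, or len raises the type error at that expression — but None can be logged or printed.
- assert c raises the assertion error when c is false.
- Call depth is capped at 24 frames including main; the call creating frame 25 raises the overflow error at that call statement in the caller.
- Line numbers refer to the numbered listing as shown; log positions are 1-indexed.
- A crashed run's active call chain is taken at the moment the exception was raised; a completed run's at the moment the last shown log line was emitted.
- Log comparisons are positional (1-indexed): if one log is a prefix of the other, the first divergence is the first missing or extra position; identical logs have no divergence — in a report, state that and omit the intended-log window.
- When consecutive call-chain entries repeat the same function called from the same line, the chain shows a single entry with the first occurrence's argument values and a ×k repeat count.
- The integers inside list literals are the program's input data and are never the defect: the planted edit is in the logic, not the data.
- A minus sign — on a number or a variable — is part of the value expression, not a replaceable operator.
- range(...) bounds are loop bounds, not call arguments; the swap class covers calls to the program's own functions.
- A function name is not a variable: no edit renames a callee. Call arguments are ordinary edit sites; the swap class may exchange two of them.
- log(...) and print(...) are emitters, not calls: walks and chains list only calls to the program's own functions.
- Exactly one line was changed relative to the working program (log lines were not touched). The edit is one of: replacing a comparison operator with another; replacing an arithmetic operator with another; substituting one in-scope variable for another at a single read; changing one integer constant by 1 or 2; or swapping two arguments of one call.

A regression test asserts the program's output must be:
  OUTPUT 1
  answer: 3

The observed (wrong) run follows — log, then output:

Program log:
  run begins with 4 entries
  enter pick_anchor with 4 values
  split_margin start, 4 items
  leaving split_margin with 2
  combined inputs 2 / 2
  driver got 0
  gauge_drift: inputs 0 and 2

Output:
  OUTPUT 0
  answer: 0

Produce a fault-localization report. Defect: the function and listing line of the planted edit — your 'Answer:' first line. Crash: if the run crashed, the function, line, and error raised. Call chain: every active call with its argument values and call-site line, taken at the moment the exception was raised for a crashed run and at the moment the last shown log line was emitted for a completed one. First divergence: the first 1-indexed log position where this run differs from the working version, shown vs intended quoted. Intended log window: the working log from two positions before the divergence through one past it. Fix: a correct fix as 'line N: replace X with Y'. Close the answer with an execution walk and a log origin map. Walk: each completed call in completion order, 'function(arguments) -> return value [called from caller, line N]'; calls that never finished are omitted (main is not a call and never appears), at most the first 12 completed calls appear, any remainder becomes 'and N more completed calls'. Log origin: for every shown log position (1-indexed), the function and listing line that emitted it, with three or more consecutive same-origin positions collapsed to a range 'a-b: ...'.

Answer: the defect is in process_batch at line 2.
The tell: At log position 6 the runs split — shown 'driver got 0', but the working version logs 'driver got 3'.
Call chain: main -> gauge_drift(0, 2) (called at line 34).
First divergence: position 6 — the shown line 'driver got 0' should read 'driver got 3'.
Intended log window:
  4: leaving split_margin with 2
  5: combined inputs 2 / 2
  6: driver got 3
  7: gauge_drift: inputs 3 and 2
Execution walk:
  split_margin([2, 4, 12, 12]) -> 2  [called from pick_anchor, line 17]
  process_batch(2, 0) -> 0  [called from pick_anchor, line 20]
  pick_anchor([2, 4, 12, 12]) -> 0  [called from main, line 32]
  gauge_drift(0, 2) -> 0  [called from main, line 34]
Log origin:
  1 — main, line 31
  2 — pick_anchor, line 16
  3 — split_margin, line 7
  4 — split_margin, line 12
  5 — pick_anchor, line 19
  6 — main, line 33
  7 — gauge_drift, line 23
A correct fix: line 2: replace `width` with `pos`.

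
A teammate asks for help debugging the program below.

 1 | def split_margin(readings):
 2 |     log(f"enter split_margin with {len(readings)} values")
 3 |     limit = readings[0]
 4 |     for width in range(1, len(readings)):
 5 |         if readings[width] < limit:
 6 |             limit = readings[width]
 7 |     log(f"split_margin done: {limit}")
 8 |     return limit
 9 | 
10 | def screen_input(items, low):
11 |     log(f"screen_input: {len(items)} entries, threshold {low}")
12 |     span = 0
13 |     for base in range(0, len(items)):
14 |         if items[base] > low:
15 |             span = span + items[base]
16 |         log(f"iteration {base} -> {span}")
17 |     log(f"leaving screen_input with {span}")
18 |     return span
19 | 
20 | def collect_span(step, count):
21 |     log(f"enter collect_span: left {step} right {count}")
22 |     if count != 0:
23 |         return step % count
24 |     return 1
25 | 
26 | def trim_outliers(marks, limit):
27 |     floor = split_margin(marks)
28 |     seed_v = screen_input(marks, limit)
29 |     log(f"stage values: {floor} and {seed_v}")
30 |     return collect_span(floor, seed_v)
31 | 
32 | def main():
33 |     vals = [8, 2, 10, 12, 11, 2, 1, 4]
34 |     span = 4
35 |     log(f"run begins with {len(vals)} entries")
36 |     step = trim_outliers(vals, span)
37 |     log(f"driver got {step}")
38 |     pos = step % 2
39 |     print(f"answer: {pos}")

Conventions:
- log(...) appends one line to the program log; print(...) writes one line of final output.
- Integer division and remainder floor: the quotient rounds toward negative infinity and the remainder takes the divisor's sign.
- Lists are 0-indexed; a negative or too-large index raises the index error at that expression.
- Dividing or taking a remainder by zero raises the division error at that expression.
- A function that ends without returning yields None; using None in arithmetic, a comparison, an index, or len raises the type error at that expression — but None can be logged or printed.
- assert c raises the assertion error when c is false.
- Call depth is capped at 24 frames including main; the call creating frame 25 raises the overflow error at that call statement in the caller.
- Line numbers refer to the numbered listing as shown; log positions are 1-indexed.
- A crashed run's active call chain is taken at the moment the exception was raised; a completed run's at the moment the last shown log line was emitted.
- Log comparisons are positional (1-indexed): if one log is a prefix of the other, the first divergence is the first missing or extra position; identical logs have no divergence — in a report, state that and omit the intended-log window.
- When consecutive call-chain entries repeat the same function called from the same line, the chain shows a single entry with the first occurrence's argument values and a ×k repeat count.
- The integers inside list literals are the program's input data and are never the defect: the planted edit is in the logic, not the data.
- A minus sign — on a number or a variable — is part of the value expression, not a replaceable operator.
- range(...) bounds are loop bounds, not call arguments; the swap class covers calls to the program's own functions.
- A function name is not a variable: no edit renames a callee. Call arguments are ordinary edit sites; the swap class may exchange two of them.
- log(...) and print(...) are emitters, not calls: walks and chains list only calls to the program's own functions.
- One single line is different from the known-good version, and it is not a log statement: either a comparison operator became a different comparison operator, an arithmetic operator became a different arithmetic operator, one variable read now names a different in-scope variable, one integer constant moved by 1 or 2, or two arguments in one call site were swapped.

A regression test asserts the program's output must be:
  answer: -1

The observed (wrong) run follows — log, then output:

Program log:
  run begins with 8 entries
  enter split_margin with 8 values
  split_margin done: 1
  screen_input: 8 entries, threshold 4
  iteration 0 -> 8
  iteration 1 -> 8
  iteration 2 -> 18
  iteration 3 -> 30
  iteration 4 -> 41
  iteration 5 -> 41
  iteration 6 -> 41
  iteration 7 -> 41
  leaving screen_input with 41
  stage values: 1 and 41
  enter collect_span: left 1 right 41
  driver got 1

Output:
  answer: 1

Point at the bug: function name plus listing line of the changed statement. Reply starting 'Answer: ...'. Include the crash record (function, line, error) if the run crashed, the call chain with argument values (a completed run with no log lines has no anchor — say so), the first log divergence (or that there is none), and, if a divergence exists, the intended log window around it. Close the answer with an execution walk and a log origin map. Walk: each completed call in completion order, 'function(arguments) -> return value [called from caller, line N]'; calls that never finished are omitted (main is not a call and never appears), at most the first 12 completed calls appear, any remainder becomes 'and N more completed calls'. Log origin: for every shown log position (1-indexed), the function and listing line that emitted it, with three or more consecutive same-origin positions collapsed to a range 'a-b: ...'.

Answer: the defect is in main at line 38.
The tell: Every logged value matches the working version; the printed result is what differs.
Call chain: main.
First divergence: there is none — every log position agrees.
Execution walk:
  split_margin([8, 2, 10, 12, 11, 2, 1, 4]) -> 1  [called from trim_outliers, line 27]
  screen_input([8, 2, 10, 12, 11, 2, 1, 4], 4) -> 41  [called from trim_outliers, line 28]
  collect_span(1, 41) -> 1  [called from trim_outliers, line 30]
  trim_outliers([8, 2, 10, 12, 11, 2, 1, 4], 4) -> 1  [called from main, line 36]
Log line origins:
  1: logged in main at line 35
  2: logged in split_margin at line 2
  3: logged in split_margin at line 7
  4: logged in screen_input at line 11
  5-12: logged in screen_input at line 16
  13: logged in screen_input at line 17
  14: logged in trim_outliers at line 29
  15: logged in collect_span at line 21
  16: logged in main at line 37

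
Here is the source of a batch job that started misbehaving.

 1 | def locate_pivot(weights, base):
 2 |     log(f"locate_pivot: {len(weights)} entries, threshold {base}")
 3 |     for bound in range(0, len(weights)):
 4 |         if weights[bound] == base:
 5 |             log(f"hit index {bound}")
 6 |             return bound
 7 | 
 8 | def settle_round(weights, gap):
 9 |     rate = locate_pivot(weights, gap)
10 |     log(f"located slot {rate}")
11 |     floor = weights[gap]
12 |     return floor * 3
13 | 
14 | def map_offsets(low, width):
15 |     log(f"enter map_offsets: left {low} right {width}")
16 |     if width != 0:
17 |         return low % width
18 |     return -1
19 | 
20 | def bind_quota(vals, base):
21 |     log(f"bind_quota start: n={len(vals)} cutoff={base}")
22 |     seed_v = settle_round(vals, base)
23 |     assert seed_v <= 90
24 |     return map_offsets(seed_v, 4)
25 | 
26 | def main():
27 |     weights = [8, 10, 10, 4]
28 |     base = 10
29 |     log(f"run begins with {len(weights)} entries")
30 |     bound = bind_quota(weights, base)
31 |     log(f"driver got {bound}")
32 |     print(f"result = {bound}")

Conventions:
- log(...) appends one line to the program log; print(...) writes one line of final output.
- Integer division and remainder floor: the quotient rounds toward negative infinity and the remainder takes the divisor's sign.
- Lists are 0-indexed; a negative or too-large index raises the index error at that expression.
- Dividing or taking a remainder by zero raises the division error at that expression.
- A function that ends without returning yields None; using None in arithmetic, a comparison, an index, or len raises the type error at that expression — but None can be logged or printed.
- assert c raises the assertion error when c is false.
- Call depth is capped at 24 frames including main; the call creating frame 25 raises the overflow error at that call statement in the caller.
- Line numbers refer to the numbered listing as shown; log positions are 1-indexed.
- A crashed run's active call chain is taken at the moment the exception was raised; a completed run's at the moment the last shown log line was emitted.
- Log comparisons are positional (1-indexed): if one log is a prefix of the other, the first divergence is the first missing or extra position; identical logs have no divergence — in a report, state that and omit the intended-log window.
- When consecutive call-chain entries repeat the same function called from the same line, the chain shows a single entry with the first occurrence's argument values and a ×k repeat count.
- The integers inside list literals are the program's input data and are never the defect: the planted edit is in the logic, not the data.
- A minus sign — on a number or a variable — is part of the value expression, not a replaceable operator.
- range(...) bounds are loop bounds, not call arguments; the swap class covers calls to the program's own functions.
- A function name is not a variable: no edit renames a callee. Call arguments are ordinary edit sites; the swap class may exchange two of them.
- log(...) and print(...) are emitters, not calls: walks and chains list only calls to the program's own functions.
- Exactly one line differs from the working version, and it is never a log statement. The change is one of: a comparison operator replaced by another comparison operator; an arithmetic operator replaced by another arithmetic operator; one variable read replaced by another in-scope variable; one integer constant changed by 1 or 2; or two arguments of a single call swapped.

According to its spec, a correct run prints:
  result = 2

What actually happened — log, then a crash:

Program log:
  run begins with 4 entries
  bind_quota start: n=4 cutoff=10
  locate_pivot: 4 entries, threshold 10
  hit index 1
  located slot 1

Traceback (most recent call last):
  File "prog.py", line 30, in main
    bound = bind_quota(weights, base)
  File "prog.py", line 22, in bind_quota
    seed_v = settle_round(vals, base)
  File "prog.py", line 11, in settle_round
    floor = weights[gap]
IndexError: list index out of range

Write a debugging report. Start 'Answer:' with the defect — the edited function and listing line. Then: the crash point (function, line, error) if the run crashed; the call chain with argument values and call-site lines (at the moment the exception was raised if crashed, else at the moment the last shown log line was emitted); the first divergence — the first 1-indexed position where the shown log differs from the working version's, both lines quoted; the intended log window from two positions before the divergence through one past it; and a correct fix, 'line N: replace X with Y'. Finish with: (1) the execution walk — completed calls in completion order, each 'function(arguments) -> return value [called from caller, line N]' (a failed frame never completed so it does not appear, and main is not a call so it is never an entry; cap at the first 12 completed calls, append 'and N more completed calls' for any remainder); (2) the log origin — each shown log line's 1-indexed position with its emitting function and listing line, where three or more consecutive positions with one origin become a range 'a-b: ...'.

Answer: the defect is in settle_round at line 11.
Core observation: The faulty run's log stops after 5 lines; the working version's next line would be 'enter map_offsets: left 30 right 4'.
Crash: settle_round, line 11, IndexError.
Call chain: main -> bind_quota([8, 10, 10, 4], 10) (called at line 30) -> settle_round([8, 10, 10, 4], 10) (called at line 22).
First divergence: position 6; the shown log stops at 5 lines while the working version next logs 'enter map_offsets: left 30 right 4'.
Intended log window:
  4: hit index 1
  5: located slot 1
  6: enter map_offsets: left 30 right 4
  7: driver got 2
Execution walk:
  locate_pivot([8, 10, 10, 4], 10) -> 1  [called from settle_round, line 9]
Log line origins:
  1 — main, line 29
  2 — bind_quota, line 21
  3 — locate_pivot, line 2
  4 — locate_pivot, line 5
  5 — settle_round, line 10
A correct fix: line 11: replace `gap` with `rate`.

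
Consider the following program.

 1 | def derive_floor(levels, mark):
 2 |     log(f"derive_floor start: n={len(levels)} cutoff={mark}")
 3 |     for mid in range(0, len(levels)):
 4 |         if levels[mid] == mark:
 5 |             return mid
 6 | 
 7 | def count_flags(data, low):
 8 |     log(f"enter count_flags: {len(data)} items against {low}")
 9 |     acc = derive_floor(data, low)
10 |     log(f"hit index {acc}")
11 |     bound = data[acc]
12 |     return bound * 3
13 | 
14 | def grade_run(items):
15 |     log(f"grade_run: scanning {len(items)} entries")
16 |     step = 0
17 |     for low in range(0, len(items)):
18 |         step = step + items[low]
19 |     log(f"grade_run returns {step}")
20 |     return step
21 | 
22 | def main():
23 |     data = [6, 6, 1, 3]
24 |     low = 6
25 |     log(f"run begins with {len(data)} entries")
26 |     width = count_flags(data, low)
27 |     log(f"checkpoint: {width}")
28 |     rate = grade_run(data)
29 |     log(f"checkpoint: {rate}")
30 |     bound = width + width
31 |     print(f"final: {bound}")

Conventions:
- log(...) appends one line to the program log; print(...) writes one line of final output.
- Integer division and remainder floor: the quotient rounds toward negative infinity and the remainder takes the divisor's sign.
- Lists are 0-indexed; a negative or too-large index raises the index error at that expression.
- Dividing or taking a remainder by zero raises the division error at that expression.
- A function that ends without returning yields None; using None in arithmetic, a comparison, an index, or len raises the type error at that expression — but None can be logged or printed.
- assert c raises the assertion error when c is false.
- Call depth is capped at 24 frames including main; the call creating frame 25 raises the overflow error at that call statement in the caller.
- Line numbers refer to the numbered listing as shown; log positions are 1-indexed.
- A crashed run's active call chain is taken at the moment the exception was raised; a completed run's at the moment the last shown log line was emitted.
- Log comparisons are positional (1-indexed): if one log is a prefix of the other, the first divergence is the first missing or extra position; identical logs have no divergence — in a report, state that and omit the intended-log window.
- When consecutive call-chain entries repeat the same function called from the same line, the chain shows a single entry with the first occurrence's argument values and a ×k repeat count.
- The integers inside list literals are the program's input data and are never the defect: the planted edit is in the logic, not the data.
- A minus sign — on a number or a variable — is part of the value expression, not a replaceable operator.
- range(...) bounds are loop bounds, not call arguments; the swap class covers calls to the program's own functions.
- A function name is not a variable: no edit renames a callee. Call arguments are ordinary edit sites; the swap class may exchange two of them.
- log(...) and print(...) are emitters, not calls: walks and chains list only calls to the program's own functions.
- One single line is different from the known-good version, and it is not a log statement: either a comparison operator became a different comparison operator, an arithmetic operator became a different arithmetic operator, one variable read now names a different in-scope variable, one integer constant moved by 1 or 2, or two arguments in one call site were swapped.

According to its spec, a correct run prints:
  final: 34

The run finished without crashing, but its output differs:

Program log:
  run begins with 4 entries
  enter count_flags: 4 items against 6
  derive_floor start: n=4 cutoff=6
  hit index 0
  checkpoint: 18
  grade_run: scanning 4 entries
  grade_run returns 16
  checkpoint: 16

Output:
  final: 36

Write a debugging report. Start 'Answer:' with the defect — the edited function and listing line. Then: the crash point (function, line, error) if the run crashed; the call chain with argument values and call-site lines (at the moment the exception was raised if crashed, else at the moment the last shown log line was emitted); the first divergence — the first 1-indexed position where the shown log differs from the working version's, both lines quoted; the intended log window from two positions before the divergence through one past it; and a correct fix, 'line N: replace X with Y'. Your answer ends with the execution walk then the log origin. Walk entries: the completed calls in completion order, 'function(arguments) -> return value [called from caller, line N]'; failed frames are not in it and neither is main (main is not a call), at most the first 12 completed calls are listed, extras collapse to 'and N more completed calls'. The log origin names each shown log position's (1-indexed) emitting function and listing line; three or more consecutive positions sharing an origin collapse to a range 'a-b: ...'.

Answer: the defect is in main at line 30.
Core observation: Every logged value matches the working version; the printed result is what differs.
Call chain: main.
First divergence: there is none — every log position agrees.
Execution walk:
  derive_floor([6, 6, 1, 3], 6) -> 0  [called from count_flags, line 9]
  count_flags([6, 6, 1, 3], 6) -> 18  [called from main, line 26]
  grade_run([6, 6, 1, 3]) -> 16  [called from main, line 28]
Log line origins:
  1: logged in main at line 25
  2: logged in count_flags at line 8
  3: logged in derive_floor at line 2
  4: logged in count_flags at line 10
  5: logged in main at line 27
  6: logged in grade_run at line 15
  7: logged in grade_run at line 19
  8: logged in main at line 29
A correct fix: line 30: replace `width + width` with `width + rate`.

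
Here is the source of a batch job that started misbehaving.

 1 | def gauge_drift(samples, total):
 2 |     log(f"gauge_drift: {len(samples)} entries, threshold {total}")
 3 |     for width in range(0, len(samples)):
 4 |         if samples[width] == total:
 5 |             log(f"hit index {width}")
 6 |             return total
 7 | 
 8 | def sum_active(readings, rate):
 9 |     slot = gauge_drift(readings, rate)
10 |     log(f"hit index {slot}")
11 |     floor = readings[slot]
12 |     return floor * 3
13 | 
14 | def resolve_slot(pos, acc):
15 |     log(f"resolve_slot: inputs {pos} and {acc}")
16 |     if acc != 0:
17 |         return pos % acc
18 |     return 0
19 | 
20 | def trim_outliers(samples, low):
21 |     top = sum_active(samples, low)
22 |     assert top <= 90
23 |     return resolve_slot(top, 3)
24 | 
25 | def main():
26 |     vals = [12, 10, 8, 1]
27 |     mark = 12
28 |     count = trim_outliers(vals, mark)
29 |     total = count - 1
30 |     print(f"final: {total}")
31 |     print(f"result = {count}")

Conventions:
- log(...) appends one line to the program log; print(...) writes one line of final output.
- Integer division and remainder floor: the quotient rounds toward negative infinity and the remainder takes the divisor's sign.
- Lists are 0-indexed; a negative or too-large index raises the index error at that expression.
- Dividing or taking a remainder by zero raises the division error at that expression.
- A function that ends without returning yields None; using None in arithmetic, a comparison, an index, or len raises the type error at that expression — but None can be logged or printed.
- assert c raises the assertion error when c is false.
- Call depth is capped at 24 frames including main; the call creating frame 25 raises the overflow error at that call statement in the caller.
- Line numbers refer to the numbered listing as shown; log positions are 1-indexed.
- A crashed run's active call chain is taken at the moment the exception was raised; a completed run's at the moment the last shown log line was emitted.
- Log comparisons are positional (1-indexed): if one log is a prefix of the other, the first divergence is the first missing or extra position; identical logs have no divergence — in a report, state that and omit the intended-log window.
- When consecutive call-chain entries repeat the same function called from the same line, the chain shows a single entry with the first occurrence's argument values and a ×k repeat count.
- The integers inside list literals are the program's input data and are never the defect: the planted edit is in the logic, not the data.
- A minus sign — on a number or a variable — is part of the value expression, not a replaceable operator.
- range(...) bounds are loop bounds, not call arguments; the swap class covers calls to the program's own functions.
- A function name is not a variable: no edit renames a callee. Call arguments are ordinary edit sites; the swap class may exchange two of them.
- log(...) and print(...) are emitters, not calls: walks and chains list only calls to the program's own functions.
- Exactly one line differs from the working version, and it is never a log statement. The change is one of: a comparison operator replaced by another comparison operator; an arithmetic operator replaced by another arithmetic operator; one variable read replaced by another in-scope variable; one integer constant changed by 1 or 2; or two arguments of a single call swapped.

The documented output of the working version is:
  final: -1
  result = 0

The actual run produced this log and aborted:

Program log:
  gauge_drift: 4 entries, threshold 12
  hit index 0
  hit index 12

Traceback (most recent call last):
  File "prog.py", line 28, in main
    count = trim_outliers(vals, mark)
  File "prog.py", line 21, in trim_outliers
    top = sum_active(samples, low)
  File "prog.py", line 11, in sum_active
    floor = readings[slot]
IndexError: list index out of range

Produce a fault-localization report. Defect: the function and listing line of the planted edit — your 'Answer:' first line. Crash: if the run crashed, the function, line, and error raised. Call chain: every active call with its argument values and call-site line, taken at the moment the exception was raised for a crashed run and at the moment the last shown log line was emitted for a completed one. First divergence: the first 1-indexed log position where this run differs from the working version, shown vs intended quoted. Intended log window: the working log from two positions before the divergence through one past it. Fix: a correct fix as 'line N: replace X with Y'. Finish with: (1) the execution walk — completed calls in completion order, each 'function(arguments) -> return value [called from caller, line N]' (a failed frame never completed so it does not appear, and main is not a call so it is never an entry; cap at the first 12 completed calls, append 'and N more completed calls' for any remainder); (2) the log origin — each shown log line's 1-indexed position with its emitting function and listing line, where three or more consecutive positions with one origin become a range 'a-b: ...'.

Answer: the defect is in gauge_drift at line 6.
Key observation: Position 3 is the first bad log line: 'hit index 12' should read 'hit index 0'.
Crash: sum_active, line 11, IndexError.
Call chain: main -> trim_outliers([12, 10, 8, 1], 12) (called at line 28) -> sum_active([12, 10, 8, 1], 12) (called at line 21).
First divergence: at position 3 the run shows 'hit index 12' where the working version logs 'hit index 0'.
Intended log window:
  1: gauge_drift: 4 entries, threshold 12
  2: hit index 0
  3: hit index 0
  4: resolve_slot: inputs 36 and 3
Execution walk:
  gauge_drift([12, 10, 8, 1], 12) -> 12  [called from sum_active, line 9]
Log line origins:
  1: emitted by gauge_drift (line 2)
  2: emitted by gauge_drift (line 5)
  3: emitted by sum_active (line 10)
A correct fix: line 6: replace `total` with `width`.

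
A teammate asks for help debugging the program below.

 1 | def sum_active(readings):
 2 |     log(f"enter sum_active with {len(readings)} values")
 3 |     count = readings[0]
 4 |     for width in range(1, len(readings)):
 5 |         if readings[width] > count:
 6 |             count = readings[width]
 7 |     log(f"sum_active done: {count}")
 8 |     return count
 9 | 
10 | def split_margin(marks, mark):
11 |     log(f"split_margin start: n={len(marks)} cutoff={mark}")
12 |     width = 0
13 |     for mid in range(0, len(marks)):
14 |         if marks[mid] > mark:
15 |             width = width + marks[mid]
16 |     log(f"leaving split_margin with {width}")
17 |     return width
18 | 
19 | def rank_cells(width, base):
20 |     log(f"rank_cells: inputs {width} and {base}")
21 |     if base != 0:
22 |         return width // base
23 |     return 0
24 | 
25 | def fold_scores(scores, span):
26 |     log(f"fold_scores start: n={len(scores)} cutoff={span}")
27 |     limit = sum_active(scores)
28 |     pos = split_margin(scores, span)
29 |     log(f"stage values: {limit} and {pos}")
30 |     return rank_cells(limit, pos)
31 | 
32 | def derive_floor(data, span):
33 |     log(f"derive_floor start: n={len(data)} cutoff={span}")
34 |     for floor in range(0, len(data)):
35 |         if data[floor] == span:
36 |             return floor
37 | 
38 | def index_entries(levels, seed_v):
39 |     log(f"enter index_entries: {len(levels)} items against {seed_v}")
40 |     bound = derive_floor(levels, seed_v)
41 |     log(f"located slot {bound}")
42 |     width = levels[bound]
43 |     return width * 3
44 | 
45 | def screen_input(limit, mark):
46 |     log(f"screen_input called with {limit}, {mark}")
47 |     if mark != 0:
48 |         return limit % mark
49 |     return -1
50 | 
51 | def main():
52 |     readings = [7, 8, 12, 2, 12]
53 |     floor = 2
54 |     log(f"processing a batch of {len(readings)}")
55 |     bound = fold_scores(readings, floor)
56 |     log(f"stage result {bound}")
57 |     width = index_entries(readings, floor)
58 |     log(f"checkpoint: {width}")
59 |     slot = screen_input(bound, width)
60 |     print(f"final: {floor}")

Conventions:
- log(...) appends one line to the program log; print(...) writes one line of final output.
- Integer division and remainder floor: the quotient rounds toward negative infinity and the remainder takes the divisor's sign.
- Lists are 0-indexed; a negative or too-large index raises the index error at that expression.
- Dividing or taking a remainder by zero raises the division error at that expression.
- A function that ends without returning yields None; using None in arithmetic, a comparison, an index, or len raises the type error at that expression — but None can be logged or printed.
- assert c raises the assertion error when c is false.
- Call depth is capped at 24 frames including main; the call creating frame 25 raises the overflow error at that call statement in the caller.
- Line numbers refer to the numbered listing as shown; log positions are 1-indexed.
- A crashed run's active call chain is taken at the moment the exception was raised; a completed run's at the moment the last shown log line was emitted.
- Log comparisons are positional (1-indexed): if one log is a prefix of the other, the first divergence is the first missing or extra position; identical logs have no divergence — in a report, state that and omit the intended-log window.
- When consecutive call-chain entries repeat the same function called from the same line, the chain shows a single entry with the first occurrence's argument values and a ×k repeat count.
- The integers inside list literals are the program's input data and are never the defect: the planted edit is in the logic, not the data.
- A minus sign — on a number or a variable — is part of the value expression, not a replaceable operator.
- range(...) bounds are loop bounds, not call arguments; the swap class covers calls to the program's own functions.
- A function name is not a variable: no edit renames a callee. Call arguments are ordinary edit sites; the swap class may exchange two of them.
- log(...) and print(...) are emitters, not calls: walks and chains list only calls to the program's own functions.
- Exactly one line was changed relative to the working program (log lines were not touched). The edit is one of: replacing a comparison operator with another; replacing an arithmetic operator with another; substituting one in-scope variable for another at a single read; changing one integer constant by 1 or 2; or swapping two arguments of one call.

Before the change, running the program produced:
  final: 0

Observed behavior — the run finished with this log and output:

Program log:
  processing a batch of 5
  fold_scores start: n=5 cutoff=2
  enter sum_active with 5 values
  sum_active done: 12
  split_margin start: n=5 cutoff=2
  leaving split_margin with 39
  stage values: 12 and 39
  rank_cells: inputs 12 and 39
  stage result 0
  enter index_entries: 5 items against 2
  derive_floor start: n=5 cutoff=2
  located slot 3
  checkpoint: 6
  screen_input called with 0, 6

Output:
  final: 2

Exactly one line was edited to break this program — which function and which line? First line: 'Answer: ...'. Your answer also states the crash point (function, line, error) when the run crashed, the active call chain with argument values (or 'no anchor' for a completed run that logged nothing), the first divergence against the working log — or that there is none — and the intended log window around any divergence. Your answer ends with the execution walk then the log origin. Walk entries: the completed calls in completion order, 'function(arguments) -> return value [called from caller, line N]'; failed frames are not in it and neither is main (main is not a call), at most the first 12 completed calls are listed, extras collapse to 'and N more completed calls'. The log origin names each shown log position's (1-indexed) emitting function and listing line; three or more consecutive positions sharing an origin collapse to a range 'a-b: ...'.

Answer: the defect is in main at line 60.
Key fact: Nothing in the log betrays the bug — only the output does.
Call chain: main -> screen_input(0, 6) (called at line 59).
First divergence: none; the two logs match at every position.
Execution walk:
  sum_active([7, 8, 12, 2, 12]) -> 12  [called from fold_scores, line 27]
  split_margin([7, 8, 12, 2, 12], 2) -> 39  [called from fold_scores, line 28]
  rank_cells(12, 39) -> 0  [called from fold_scores, line 30]
  fold_scores([7, 8, 12, 2, 12], 2) -> 0  [called from main, line 55]
  derive_floor([7, 8, 12, 2, 12], 2) -> 3  [called from index_entries, line 40]
  index_entries([7, 8, 12, 2, 12], 2) -> 6  [called from main, line 57]
  screen_input(0, 6) -> 0  [called from main, line 59]
Log line origins:
  1 — main, line 54
  2 — fold_scores, line 26
  3 — sum_active, line 2
  4 — sum_active, line 7
  5 — split_margin, line 11
  6 — split_margin, line 16
  7 — fold_scores, line 29
  8 — rank_cells, line 20
  9 — main, line 56
  10 — index_entries, line 39
  11 — derive_floor, line 33
  12 — index_entries, line 41
  13 — main, line 58
  14 — screen_input, line 46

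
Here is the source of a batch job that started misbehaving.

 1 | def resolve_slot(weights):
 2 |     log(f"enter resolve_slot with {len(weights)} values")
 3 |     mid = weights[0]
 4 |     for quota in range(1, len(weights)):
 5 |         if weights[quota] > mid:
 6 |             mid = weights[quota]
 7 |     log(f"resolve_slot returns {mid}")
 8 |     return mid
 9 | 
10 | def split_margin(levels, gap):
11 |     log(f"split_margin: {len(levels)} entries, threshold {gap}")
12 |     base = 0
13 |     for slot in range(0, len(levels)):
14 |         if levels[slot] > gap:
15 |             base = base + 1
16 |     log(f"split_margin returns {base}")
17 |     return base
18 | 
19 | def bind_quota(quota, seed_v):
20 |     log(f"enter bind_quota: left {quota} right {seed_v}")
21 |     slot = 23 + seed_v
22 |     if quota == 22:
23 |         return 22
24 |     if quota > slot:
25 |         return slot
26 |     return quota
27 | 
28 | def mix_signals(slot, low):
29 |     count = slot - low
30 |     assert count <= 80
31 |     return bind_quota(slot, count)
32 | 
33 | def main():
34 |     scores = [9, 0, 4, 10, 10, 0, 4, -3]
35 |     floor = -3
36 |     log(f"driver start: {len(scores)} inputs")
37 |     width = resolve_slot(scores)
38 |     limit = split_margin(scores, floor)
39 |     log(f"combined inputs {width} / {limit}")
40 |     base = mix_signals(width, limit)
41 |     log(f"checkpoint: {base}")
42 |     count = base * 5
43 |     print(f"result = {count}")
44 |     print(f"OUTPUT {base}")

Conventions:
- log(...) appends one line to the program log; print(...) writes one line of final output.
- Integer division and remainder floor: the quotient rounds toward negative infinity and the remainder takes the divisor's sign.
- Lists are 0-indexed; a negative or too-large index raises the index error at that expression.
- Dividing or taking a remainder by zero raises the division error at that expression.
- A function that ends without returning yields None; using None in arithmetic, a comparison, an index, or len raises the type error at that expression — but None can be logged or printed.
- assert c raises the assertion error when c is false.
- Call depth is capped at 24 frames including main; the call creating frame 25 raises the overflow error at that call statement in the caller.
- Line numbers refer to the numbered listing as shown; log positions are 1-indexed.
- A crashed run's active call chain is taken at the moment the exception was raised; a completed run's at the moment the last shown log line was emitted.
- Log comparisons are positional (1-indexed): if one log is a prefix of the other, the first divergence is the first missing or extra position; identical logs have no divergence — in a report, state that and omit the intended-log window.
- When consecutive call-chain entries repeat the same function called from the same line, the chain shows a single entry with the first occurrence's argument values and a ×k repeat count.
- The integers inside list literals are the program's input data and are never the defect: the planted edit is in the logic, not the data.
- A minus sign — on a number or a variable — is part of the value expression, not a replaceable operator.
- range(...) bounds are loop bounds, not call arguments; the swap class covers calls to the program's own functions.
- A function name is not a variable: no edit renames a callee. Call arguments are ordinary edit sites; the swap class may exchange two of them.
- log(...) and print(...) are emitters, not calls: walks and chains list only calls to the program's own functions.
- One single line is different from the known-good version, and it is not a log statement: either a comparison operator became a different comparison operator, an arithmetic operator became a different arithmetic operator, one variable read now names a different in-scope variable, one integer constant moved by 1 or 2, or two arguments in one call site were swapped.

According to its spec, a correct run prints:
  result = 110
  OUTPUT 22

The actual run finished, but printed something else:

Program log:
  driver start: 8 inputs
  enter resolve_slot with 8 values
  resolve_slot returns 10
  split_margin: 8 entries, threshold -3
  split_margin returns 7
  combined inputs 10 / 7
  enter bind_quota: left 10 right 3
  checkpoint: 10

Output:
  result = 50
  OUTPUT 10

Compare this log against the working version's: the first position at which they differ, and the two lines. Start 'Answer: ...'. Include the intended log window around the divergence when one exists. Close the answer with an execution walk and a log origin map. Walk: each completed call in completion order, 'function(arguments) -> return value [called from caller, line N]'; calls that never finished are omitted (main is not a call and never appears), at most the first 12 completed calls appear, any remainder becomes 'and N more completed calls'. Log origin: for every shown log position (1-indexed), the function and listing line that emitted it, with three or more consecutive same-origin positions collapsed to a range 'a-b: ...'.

Answer: position 8 — shown 'checkpoint: 10', intended 'checkpoint: 22'.
Intended log window:
  6: combined inputs 10 / 7
  7: enter bind_quota: left 10 right 3
  8: checkpoint: 22
Execution walk:
  resolve_slot([9, 0, 4, 10, 10, 0, 4, -3]) -> 10  [called from main, line 37]
  split_margin([9, 0, 4, 10, 10, 0, 4, -3], -3) -> 7  [called from main, line 38]
  bind_quota(10, 3) -> 10  [called from mix_signals, line 31]
  mix_signals(10, 7) -> 10  [called from main, line 40]
Log line origins:
  1: emitted by main (line 36)
  2: emitted by resolve_slot (line 2)
  3: emitted by resolve_slot (line 7)
  4: emitted by split_margin (line 11)
  5: emitted by split_margin (line 16)
  6: emitted by main (line 39)
  7: emitted by bind_quota (line 20)
  8: emitted by main (line 41)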